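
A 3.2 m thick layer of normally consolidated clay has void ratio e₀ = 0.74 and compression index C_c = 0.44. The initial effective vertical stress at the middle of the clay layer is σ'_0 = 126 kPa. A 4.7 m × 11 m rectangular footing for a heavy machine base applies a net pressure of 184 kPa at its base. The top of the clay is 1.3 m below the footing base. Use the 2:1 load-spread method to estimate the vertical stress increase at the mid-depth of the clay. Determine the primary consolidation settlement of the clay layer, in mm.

S_c ≈ 189 mm

Mid-depth of clay below the footing base: z = 1.3 + 3.2/2 = 2.9 m.
Stress increase at mid-clay by the 2:1 spreading method:
Δσ = qBL/((B+z)(L+z)) = 184×4.7×11/((4.7+2.9)(11+2.9)) = 90.049 kPa
Final effective stress: σ'_f = σ'_0 + Δσ = 126 + 90.049 = 216.05 kPa.
Normally consolidated clay, so the full stress increment lies on the virgin compression line:
S_c = C_c·H/(1+e₀)·log₁₀(σ'_f/σ'_0) = 0.44×3.2/(1+0.74)×log₁₀(216.05/126)
    = 0.8092 × 0.23418 = 0.1895 m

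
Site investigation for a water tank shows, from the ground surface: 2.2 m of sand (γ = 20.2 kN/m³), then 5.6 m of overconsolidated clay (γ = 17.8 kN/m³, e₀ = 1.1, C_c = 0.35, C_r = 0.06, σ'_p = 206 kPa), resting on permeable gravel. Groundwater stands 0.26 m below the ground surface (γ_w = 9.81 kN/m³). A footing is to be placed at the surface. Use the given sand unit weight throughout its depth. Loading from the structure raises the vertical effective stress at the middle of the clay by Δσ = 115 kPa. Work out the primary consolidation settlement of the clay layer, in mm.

S_c ≈ 85.2 mm

Mid-depth of clay below the ground surface: z = 2.2 + 5.6/2 = 5 m.
Total vertical stress at mid-clay: σ_v = 20.2×2.2 + 17.8×2.8 = 94.28 kPa.
Pore pressure: u = 9.81×(5 − 0.26) = 46.499 kPa.
Initial effective stress: σ'_0 = σ_v − u = 94.28 − 46.499 = 47.781 kPa.
Final effective stress: σ'_f = 47.781 + 115 = 162.78 kPa.
σ'_f = 162.78 ≤ σ'_p = 206 kPa, so the clay remains overconsolidated and only the recompression index applies:
S_c = C_r·H/(1+e₀)·log₁₀(σ'_f/σ'_0) = 0.06×5.6/2.1×log₁₀(162.78/47.781)
    = 0.16 × 0.53235 = 0.08518 m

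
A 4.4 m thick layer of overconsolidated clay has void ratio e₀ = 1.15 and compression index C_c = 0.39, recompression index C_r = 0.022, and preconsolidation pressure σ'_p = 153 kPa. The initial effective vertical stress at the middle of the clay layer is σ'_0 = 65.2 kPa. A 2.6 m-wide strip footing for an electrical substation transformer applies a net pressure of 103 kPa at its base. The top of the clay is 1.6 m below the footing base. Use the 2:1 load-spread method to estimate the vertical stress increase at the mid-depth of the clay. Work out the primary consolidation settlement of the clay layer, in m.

Mid-depth of clay below the footing base: z = 1.6 + 4.4/2 = 3.8 m.
Stress increase at mid-clay by the 2:1 spreading method:
Δσ = qB/(B+z) = 103×2.6/(2.6+3.8) = 41.844 kPa
Final effective stress: σ'_f = 65.2 + 41.844 = 107.04 kPa.
σ'_f = 107.04 ≤ σ'_p = 153 kPa, so the clay remains overconsolidated and only the recompression index applies:
S_c = C_r·H/(1+e₀)·log₁₀(σ'_f/σ'_0) = 0.022×4.4/2.15×log₁₀(107.04/65.2)
    = 0.045023 × 0.2153 = 0.009693 m

S_c ≈ 0.00969 m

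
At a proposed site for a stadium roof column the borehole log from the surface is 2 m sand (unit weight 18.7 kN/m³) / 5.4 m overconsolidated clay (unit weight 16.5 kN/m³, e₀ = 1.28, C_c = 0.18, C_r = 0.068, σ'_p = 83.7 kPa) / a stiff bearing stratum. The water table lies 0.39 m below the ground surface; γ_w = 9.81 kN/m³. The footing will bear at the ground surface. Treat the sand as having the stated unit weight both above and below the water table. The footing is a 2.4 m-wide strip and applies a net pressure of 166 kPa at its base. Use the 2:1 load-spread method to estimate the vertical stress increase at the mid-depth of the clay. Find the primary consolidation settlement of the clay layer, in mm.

Mid-depth of clay below the ground surface: z = 2 + 5.4/2 = 4.7 m.
Total vertical stress at mid-clay: σ_v = 18.7×2 + 16.5×2.7 = 81.95 kPa.
Pore pressure: u = 9.81×(4.7 − 0.39) = 42.281 kPa.
Initial effective stress: σ'_0 = σ_v − u = 81.95 − 42.281 = 39.669 kPa.
Stress increase at mid-clay by the 2:1 spreading method:
Δσ = qB/(B+z) = 166×2.4/(2.4+4.7) = 56.113 kPa
Final effective stress: σ'_f = 39.669 + 56.113 = 95.782 kPa.
σ'_f = 95.782 > σ'_p = 83.7 kPa, so the stress path crosses the preconsolidation pressure — recompression up to σ'_p, then virgin compression beyond:
S_c = H/(1+e₀)·[C_r·log₁₀(σ'_p/σ'_0) + C_c·log₁₀(σ'_f/σ'_p)]
    = 5.4/2.28 × [0.068×log₁₀(83.7/39.669) + 0.18×log₁₀(95.782/83.7)]
    = 2.3684 × [0.022051 + 0.010541] = 0.07719 m

S_c ≈ 77.2 mm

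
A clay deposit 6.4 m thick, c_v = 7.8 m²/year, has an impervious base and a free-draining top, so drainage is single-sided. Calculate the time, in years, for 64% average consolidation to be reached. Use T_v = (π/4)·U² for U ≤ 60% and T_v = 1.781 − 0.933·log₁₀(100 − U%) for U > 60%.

t ≈ 1.73 years

Drainage path length: H_d = H = 6.4 m (single drainage).
U > 60%: T_v = 1.781 − 0.933·log₁₀(100 − 64) = 0.32897.
t = T_v·H_d²/c_v = 0.32897×6.4²/7.8 = 1.728 years.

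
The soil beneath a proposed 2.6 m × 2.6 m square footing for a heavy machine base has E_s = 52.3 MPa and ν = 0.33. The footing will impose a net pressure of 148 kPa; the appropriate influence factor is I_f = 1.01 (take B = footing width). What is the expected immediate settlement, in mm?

S_e ≈ 6.62 mm

Immediate (elastic) settlement: S_e = q·B·(1−ν²)/E_s · I_f.
E_s = 52.3 MPa = 52300 kPa.
S_e = 148 × 2.6 × (1 − 0.33²) / 52300 × 1.01
    = 148 × 2.6 × 0.8911 / 52300 × 1.01
    = 0.006622 m = 6.622 mm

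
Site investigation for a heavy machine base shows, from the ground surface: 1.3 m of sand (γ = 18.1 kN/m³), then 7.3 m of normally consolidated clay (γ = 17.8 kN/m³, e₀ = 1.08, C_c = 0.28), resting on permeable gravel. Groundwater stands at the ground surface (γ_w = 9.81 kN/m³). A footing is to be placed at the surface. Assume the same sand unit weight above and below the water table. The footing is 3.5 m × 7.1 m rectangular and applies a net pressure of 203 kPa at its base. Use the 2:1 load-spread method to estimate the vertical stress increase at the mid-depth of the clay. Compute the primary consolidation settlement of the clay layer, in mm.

Mid-depth of clay below the ground surface: z = 1.3 + 7.3/2 = 4.95 m.
Total vertical stress at mid-clay: σ_v = 18.1×1.3 + 17.8×3.65 = 88.5 kPa.
Pore pressure: u = 9.81×(4.95 − 0) = 48.56 kPa.
Initial effective stress: σ'_0 = σ_v − u = 88.5 − 48.56 = 39.94 kPa.
Stress increase at mid-clay by the 2:1 spreading method:
Δσ = qBL/((B+z)(L+z)) = 203×3.5×7.1/((3.5+4.95)(7.1+4.95)) = 49.543 kPa
Final effective stress: σ'_f = σ'_0 + Δσ = 39.94 + 49.543 = 89.483 kPa.
Normally consolidated clay, so the full stress increment lies on the virgin compression line:
S_c = C_c·H/(1+e₀)·log₁₀(σ'_f/σ'_0) = 0.28×7.3/(1+1.08)×log₁₀(89.483/39.94)
    = 0.98269 × 0.35033 = 0.3443 m

S_c ≈ 344 mm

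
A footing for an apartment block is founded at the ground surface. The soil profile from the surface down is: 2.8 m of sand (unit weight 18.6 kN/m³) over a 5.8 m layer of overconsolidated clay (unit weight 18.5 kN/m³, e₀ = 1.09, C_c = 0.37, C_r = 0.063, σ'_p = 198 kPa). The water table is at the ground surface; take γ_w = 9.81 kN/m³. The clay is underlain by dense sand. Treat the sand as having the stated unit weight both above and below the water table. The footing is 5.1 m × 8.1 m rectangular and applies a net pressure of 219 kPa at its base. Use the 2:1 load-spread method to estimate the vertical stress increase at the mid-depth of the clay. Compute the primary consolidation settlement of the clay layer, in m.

Mid-depth of clay below the ground surface: z = 2.8 + 5.8/2 = 5.7 m.
Total vertical stress at mid-clay: σ_v = 18.6×2.8 + 18.5×2.9 = 105.73 kPa.
Pore pressure: u = 9.81×(5.7 − 0) = 55.917 kPa.
Initial effective stress: σ'_0 = σ_v − u = 105.73 − 55.917 = 49.813 kPa.
Stress increase at mid-clay by the 2:1 spreading method:
Δσ = qBL/((B+z)(L+z)) = 219×5.1×8.1/((5.1+5.7)(8.1+5.7)) = 60.701 kPa
Final effective stress: σ'_f = 49.813 + 60.701 = 110.51 kPa.
σ'_f = 110.51 ≤ σ'_p = 198 kPa, so the clay remains overconsolidated and only the recompression index applies:
S_c = C_r·H/(1+e₀)·log₁₀(σ'_f/σ'_0) = 0.063×5.8/2.09×log₁₀(110.51/49.813)
    = 0.17483 × 0.34606 = 0.0605 m

S_c ≈ 0.0605 m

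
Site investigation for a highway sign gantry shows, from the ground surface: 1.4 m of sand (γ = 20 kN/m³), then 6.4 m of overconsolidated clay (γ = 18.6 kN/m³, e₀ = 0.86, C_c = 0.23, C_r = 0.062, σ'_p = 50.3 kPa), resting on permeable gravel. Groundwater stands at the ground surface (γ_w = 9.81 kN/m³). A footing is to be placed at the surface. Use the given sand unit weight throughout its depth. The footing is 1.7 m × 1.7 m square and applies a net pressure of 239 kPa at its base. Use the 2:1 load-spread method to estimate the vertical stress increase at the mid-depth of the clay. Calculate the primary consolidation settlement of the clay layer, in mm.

S_c ≈ 75.3 mm

Mid-depth of clay below the ground surface: z = 1.4 + 6.4/2 = 4.6 m.
Total vertical stress at mid-clay: σ_v = 20×1.4 + 18.6×3.2 = 87.52 kPa.
Pore pressure: u = 9.81×(4.6 − 0) = 45.126 kPa.
Initial effective stress: σ'_0 = σ_v − u = 87.52 − 45.126 = 42.394 kPa.
Stress increase at mid-clay by the 2:1 spreading method:
Δσ = qBL/((B+z)(L+z)) = 239×1.7×1.7/((1.7+4.6)(1.7+4.6)) = 17.403 kPa
Final effective stress: σ'_f = 42.394 + 17.403 = 59.797 kPa.
σ'_f = 59.797 > σ'_p = 50.3 kPa, so the stress path crosses the preconsolidation pressure — recompression up to σ'_p, then virgin compression beyond:
S_c = H/(1+e₀)·[C_r·log₁₀(σ'_p/σ'_0) + C_c·log₁₀(σ'_f/σ'_p)]
    = 6.4/1.86 × [0.062×log₁₀(50.3/42.394) + 0.23×log₁₀(59.797/50.3)]
    = 3.4409 × [0.0046043 + 0.017276] = 0.07529 m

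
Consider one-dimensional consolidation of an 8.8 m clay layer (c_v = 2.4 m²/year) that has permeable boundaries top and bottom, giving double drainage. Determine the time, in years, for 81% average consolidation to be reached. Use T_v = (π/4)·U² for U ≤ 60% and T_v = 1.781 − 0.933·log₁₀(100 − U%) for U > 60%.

t ≈ 4.74 years

Drainage path length: H_d = H/2 = 4.4 m (double drainage).
U > 60%: T_v = 1.781 − 0.933·log₁₀(100 − 81) = 0.58792.
t = T_v·H_d²/c_v = 0.58792×4.4²/2.4 = 4.743 years.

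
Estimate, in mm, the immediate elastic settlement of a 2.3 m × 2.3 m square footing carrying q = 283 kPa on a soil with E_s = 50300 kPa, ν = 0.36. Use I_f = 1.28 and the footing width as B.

Immediate (elastic) settlement: S_e = q·B·(1−ν²)/E_s · I_f.
S_e = 283 × 2.3 × (1 − 0.36²) / 50300 × 1.28
    = 283 × 2.3 × 0.8704 / 50300 × 1.28
    = 0.01442 m = 14.42 mm

S_e ≈ 14.4 mm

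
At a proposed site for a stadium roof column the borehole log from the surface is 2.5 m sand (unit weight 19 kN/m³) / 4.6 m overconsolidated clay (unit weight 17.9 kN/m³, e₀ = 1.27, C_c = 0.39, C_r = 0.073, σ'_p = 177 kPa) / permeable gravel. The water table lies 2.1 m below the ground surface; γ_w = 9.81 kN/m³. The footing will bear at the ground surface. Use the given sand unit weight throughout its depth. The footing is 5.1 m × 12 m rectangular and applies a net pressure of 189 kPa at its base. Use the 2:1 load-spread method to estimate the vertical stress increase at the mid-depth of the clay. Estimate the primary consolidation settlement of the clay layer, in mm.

S_c ≈ 48.2 mm

Mid-depth of clay below the ground surface: z = 2.5 + 4.6/2 = 4.8 m.
Total vertical stress at mid-clay: σ_v = 19×2.5 + 17.9×2.3 = 88.67 kPa.
Pore pressure: u = 9.81×(4.8 − 2.1) = 26.487 kPa.
Initial effective stress: σ'_0 = σ_v − u = 88.67 − 26.487 = 62.183 kPa.
Stress increase at mid-clay by the 2:1 spreading method:
Δσ = qBL/((B+z)(L+z)) = 189×5.1×12/((5.1+4.8)(12+4.8)) = 69.545 kPa
Final effective stress: σ'_f = 62.183 + 69.545 = 131.73 kPa.
σ'_f = 131.73 ≤ σ'_p = 177 kPa, so the clay remains overconsolidated and only the recompression index applies:
S_c = C_r·H/(1+e₀)·log₁₀(σ'_f/σ'_0) = 0.073×4.6/2.27×log₁₀(131.73/62.183)
    = 0.14793 × 0.32601 = 0.04823 m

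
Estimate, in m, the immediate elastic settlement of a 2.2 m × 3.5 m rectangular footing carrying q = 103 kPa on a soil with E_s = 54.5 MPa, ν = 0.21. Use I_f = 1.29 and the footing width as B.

Immediate (elastic) settlement: S_e = q·B·(1−ν²)/E_s · I_f.
E_s = 54.5 MPa = 54500 kPa.
S_e = 103 × 2.2 × (1 − 0.21²) / 54500 × 1.29
    = 103 × 2.2 × 0.9559 / 54500 × 1.29
    = 0.005127 m

S_e ≈ 0.00513 m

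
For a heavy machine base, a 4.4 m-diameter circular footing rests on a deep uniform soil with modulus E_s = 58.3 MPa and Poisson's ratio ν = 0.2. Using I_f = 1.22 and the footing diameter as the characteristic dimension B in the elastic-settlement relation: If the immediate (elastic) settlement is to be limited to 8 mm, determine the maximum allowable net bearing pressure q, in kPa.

q ≈ 90.5 kPa

E_s = 58.3 MPa = 58300 kPa.
S_e = q·B·(1−ν²)/E_s · I_f  ⇒  q = S_e·E_s / (B·(1−ν²)·I_f).
q = 0.008 × 58300 / (4.4 × 0.96 × 1.22) = 90.51 kPa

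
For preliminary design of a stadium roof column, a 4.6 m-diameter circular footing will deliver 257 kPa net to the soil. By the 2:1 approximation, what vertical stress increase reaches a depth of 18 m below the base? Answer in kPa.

By the 2:1 method the load spreads at 1 horizontal : 2 vertical, so at depth z the loaded area has grown by z in each plan dimension:
Δσ ≈ qD²/(D+z)² = 257×4.6²/(4.6+18)² = 10.647 kPa

Δσ_z ≈ 10.6 kPa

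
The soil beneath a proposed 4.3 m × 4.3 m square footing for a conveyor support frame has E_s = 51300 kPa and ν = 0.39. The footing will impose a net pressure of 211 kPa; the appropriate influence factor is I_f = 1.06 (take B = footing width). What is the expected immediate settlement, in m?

Immediate (elastic) settlement: S_e = q·B·(1−ν²)/E_s · I_f.
S_e = 211 × 4.3 × (1 − 0.39²) / 51300 × 1.06
    = 211 × 4.3 × 0.8479 / 51300 × 1.06
    = 0.0159 m

S_e ≈ 0.0159 m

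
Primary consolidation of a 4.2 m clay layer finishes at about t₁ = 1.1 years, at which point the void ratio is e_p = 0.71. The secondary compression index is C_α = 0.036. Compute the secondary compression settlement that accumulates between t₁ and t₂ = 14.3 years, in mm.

Secondary compression: S_s = C_α·H/(1+e_p)·log₁₀(t₂/t₁)
S_s = 0.036×4.2/(1+0.71)×log₁₀(14.3/1.1)
    = 0.08842 × 1.114 = 0.0985 m

S_s ≈ 98.5 mm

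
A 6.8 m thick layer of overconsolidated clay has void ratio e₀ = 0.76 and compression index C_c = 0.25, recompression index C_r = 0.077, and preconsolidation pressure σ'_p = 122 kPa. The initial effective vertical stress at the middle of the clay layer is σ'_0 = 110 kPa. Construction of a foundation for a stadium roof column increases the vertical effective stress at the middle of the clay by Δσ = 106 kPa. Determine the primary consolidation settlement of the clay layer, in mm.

S_c ≈ 253 mm

Final effective stress: σ'_f = 110 + 106 = 216 kPa.
σ'_f = 216 > σ'_p = 122 kPa, so the stress path crosses the preconsolidation pressure — recompression up to σ'_p, then virgin compression beyond:
S_c = H/(1+e₀)·[C_r·log₁₀(σ'_p/σ'_0) + C_c·log₁₀(σ'_f/σ'_p)]
    = 6.8/1.76 × [0.077×log₁₀(122/110) + 0.25×log₁₀(216/122)]
    = 3.8636 × [0.0034625 + 0.062023] = 0.253 m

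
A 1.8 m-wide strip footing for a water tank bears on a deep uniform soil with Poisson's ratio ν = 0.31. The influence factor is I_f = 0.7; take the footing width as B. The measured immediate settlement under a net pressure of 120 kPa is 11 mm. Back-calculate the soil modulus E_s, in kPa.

S_e = q·B·(1−ν²)/E_s · I_f  ⇒  E_s = q·B·(1−ν²)·I_f / S_e.
E_s = 120 × 1.8 × 0.9039 × 0.7 / 0.011 = 12420 kPa

E_s ≈ 12400 kPa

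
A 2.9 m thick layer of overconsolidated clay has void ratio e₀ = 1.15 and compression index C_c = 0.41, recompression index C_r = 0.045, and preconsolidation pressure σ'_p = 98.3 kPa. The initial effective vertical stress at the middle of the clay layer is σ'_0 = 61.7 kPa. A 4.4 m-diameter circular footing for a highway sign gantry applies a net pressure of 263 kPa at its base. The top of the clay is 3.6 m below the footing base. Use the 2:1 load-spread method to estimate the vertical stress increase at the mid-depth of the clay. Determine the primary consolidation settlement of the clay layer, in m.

S_c ≈ 0.0576 m

Mid-depth of clay below the footing base: z = 3.6 + 2.9/2 = 5.05 m.
Stress increase at mid-clay by the 2:1 spreading method:
Δσ ≈ qD²/(D+z)² = 263×4.4²/(4.4+5.05)² = 57.016 kPa
Final effective stress: σ'_f = 61.7 + 57.016 = 118.72 kPa.
σ'_f = 118.72 > σ'_p = 98.3 kPa, so the stress path crosses the preconsolidation pressure — recompression up to σ'_p, then virgin compression beyond:
S_c = H/(1+e₀)·[C_r·log₁₀(σ'_p/σ'_0) + C_c·log₁₀(σ'_f/σ'_p)]
    = 2.9/2.15 × [0.045×log₁₀(98.3/61.7) + 0.41×log₁₀(118.72/98.3)]
    = 1.3488 × [0.0091021 + 0.033608] = 0.05761 m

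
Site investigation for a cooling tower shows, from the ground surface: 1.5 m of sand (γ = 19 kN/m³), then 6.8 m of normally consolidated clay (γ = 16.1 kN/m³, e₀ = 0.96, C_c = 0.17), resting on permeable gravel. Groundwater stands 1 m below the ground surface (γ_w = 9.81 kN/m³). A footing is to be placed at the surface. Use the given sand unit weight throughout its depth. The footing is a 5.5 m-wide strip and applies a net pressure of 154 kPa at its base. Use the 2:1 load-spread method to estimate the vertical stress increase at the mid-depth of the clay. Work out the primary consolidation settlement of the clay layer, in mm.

Mid-depth of clay below the ground surface: z = 1.5 + 6.8/2 = 4.9 m.
Total vertical stress at mid-clay: σ_v = 19×1.5 + 16.1×3.4 = 83.24 kPa.
Pore pressure: u = 9.81×(4.9 − 1) = 38.259 kPa.
Initial effective stress: σ'_0 = σ_v − u = 83.24 − 38.259 = 44.981 kPa.
Stress increase at mid-clay by the 2:1 spreading method:
Δσ = qB/(B+z) = 154×5.5/(5.5+4.9) = 81.442 kPa
Final effective stress: σ'_f = σ'_0 + Δσ = 44.981 + 81.442 = 126.42 kPa.
Normally consolidated clay, so the full stress increment lies on the virgin compression line:
S_c = C_c·H/(1+e₀)·log₁₀(σ'_f/σ'_0) = 0.17×6.8/(1+0.96)×log₁₀(126.42/44.981)
    = 0.5898 × 0.44879 = 0.2647 m

S_c ≈ 265 mm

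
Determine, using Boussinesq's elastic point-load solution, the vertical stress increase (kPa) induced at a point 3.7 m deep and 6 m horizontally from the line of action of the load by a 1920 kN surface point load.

Δσ_z ≈ 2.67 kPa

Boussinesq vertical stress below a point load on an elastic half-space:
Δσ_z = 3P/(2πz²) · [1 + (r/z)²]^(−5/2)
r/z = 6/3.7 = 1.6216; [1+(r/z)²]^(−5/2) = 0.039842.
Δσ_z = 3×1920/(2π×3.7²) × 0.039842 = 66.964 × 0.039842 = 2.668 kPa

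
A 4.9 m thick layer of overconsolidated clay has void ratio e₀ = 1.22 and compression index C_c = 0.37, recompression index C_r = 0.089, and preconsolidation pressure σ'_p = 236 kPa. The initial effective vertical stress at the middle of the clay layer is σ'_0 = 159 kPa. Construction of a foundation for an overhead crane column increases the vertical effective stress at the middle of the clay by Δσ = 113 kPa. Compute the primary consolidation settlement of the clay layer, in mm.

Final effective stress: σ'_f = 159 + 113 = 272 kPa.
σ'_f = 272 > σ'_p = 236 kPa, so the stress path crosses the preconsolidation pressure — recompression up to σ'_p, then virgin compression beyond:
S_c = H/(1+e₀)·[C_r·log₁₀(σ'_p/σ'_0) + C_c·log₁₀(σ'_f/σ'_p)]
    = 4.9/2.22 × [0.089×log₁₀(236/159) + 0.37×log₁₀(272/236)]
    = 2.2072 × [0.015265 + 0.022813] = 0.08405 m

S_c ≈ 84 mm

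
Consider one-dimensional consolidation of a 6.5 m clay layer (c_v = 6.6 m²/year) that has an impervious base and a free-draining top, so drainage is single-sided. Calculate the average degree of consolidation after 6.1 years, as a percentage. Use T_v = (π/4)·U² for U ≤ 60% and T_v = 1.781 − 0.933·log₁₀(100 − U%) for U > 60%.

U ≈ 92.3 %

Drainage path length: H_d = H = 6.5 m (single drainage).
T_v = c_v·t/H_d² = 6.6×6.1/6.5² = 0.9529.
T_v = 0.9529 corresponds to the U > 60% branch:
U = 1 − 10^((1.781 − T_v)/0.933)/100 = 0.9228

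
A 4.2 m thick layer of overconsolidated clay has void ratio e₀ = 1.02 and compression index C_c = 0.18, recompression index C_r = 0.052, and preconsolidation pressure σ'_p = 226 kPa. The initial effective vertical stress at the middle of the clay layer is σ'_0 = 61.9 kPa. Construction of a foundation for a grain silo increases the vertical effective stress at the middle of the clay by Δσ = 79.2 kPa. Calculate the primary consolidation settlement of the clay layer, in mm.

S_c ≈ 38.7 mm

Final effective stress: σ'_f = 61.9 + 79.2 = 141.1 kPa.
σ'_f = 141.1 ≤ σ'_p = 226 kPa, so the clay remains overconsolidated and only the recompression index applies:
S_c = C_r·H/(1+e₀)·log₁₀(σ'_f/σ'_0) = 0.052×4.2/2.02×log₁₀(141.1/61.9)
    = 0.10812 × 0.35784 = 0.03869 m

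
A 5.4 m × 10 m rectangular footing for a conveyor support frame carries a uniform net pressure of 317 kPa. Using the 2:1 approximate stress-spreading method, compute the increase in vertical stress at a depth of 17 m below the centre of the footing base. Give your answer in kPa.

Δσ_z ≈ 28.3 kPa

By the 2:1 method the load spreads at 1 horizontal : 2 vertical, so at depth z the loaded area has grown by z in each plan dimension:
Δσ = qBL/((B+z)(L+z)) = 317×5.4×10/((5.4+17)(10+17)) = 28.304 kPa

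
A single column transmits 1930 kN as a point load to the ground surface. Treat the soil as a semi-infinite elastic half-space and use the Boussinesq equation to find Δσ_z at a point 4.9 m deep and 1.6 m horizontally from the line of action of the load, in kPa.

Δσ_z ≈ 29.8 kPa

Boussinesq vertical stress below a point load on an elastic half-space:
Δσ_z = 3P/(2πz²) · [1 + (r/z)²]^(−5/2)
r/z = 1.6/4.9 = 0.32653; [1+(r/z)²]^(−5/2) = 0.77625.
Δσ_z = 3×1930/(2π×4.9²) × 0.77625 = 38.38 × 0.77625 = 29.79 kPa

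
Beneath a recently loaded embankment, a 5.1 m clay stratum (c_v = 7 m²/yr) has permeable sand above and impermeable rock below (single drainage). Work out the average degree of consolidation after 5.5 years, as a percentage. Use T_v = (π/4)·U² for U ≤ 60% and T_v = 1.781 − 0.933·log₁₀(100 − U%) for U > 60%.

U ≈ 97.9 %

Drainage path length: H_d = H = 5.1 m (single drainage).
T_v = c_v·t/H_d² = 7×5.5/5.1² = 1.4802.
T_v = 1.4802 corresponds to the U > 60% branch:
U = 1 − 10^((1.781 − T_v)/0.933)/100 = 0.979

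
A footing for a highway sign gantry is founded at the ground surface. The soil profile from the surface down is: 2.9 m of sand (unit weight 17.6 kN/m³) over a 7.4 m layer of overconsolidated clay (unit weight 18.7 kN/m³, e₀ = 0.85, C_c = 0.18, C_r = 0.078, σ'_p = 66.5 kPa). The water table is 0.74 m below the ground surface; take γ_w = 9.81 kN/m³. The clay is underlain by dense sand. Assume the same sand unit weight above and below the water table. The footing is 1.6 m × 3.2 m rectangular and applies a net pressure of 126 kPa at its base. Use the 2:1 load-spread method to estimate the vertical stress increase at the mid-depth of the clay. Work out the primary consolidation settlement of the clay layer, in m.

Mid-depth of clay below the ground surface: z = 2.9 + 7.4/2 = 6.6 m.
Total vertical stress at mid-clay: σ_v = 17.6×2.9 + 18.7×3.7 = 120.23 kPa.
Pore pressure: u = 9.81×(6.6 − 0.74) = 57.487 kPa.
Initial effective stress: σ'_0 = σ_v − u = 120.23 − 57.487 = 62.743 kPa.
Stress increase at mid-clay by the 2:1 spreading method:
Δσ = qBL/((B+z)(L+z)) = 126×1.6×3.2/((1.6+6.6)(3.2+6.6)) = 8.0279 kPa
Final effective stress: σ'_f = 62.743 + 8.0279 = 70.771 kPa.
σ'_f = 70.771 > σ'_p = 66.5 kPa, so the stress path crosses the preconsolidation pressure — recompression up to σ'_p, then virgin compression beyond:
S_c = H/(1+e₀)·[C_r·log₁₀(σ'_p/σ'_0) + C_c·log₁₀(σ'_f/σ'_p)]
    = 7.4/1.85 × [0.078×log₁₀(66.5/62.743) + 0.18×log₁₀(70.771/66.5)]
    = 4 × [0.00197 + 0.0048661] = 0.02734 m

S_c ≈ 0.0273 m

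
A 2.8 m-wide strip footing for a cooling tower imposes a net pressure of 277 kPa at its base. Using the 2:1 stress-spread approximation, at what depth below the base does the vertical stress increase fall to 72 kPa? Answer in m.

z ≈ 7.97 m

2:1 spreading — at depth z the loaded area has grown by z in each plan dimension:
qB/(B+z) = Δσ_z ⇒ z = qB/Δσ_z − B = 277×2.8/72 − 2.8 = 7.972 m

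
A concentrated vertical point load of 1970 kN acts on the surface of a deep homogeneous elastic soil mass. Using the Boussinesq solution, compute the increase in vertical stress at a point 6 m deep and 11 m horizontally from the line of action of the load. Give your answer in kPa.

Δσ_z ≈ 0.658 kPa

Boussinesq vertical stress below a point load on an elastic half-space:
Δσ_z = 3P/(2πz²) · [1 + (r/z)²]^(−5/2)
r/z = 11/6 = 1.8333; [1+(r/z)²]^(−5/2) = 0.025177.
Δσ_z = 3×1970/(2π×6²) × 0.025177 = 26.128 × 0.025177 = 0.6578 kPa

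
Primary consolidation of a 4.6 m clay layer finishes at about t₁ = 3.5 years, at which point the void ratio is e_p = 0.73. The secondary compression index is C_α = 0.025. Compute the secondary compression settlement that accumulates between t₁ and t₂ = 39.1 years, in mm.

S_s ≈ 69.7 mm

Secondary compression: S_s = C_α·H/(1+e_p)·log₁₀(t₂/t₁)
S_s = 0.025×4.6/(1+0.73)×log₁₀(39.1/3.5)
    = 0.06647 × 1.048 = 0.06967 m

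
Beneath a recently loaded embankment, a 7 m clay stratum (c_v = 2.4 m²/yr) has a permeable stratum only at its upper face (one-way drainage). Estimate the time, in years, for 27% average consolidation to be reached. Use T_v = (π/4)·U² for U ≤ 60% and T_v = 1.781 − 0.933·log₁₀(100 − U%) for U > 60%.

t ≈ 1.17 years

Drainage path length: H_d = H = 7 m (single drainage).
U ≤ 60%: T_v = (π/4)·U² = (π/4)×0.27² = 0.057256.
t = T_v·H_d²/c_v = 0.057256×7²/2.4 = 1.169 years.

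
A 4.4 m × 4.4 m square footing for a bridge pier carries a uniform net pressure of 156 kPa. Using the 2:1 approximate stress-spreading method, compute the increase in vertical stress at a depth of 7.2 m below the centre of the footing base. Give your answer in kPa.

Δσ_z ≈ 22.4 kPa

By the 2:1 method the load spreads at 1 horizontal : 2 vertical, so at depth z the loaded area has grown by z in each plan dimension:
Δσ = qBL/((B+z)(L+z)) = 156×4.4×4.4/((4.4+7.2)(4.4+7.2)) = 22.445 kPa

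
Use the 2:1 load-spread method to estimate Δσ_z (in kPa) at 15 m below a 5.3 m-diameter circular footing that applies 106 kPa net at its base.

By the 2:1 method the load spreads at 1 horizontal : 2 vertical, so at depth z the loaded area has grown by z in each plan dimension:
Δσ ≈ qD²/(D+z)² = 106×5.3²/(5.3+15)² = 7.2255 kPa

Δσ_z ≈ 7.23 kPa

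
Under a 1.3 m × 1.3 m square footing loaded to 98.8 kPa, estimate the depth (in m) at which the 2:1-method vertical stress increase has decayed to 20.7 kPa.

z ≈ 1.54 m

2:1 spreading — at depth z the loaded area has grown by z in each plan dimension:
qB²/(B+z)² = Δσ_z ⇒ z = B(√(q/Δσ_z) − 1) = 1.3×(√(98.8/20.7) − 1) = 1.54 m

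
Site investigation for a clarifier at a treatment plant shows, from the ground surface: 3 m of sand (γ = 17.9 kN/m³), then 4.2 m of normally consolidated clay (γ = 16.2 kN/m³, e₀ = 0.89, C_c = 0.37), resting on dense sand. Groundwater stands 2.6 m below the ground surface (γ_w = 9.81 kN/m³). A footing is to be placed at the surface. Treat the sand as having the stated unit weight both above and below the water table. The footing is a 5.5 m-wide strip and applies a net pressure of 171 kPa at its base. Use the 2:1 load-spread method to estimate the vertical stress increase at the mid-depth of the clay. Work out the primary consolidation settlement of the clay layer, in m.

S_c ≈ 0.313 m

Mid-depth of clay below the ground surface: z = 3 + 4.2/2 = 5.1 m.
Total vertical stress at mid-clay: σ_v = 17.9×3 + 16.2×2.1 = 87.72 kPa.
Pore pressure: u = 9.81×(5.1 − 2.6) = 24.525 kPa.
Initial effective stress: σ'_0 = σ_v − u = 87.72 − 24.525 = 63.195 kPa.
Stress increase at mid-clay by the 2:1 spreading method:
Δσ = qB/(B+z) = 171×5.5/(5.5+5.1) = 88.726 kPa
Final effective stress: σ'_f = σ'_0 + Δσ = 63.195 + 88.726 = 151.92 kPa.
Normally consolidated clay, so the full stress increment lies on the virgin compression line:
S_c = C_c·H/(1+e₀)·log₁₀(σ'_f/σ'_0) = 0.37×4.2/(1+0.89)×log₁₀(151.92/63.195)
    = 0.82222 × 0.38093 = 0.3132 m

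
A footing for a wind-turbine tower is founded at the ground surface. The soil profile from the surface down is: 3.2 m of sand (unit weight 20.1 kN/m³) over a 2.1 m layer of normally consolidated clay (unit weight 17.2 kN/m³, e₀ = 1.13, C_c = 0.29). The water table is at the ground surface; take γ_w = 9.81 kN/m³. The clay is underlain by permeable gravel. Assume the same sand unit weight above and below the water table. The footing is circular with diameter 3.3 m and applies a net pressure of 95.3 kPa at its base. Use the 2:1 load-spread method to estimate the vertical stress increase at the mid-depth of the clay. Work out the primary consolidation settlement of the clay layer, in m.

S_c ≈ 0.0459 m

Mid-depth of clay below the ground surface: z = 3.2 + 2.1/2 = 4.25 m.
Total vertical stress at mid-clay: σ_v = 20.1×3.2 + 17.2×1.05 = 82.38 kPa.
Pore pressure: u = 9.81×(4.25 − 0) = 41.693 kPa.
Initial effective stress: σ'_0 = σ_v − u = 82.38 − 41.693 = 40.687 kPa.
Stress increase at mid-clay by the 2:1 spreading method:
Δσ ≈ qD²/(D+z)² = 95.3×3.3²/(3.3+4.25)² = 18.207 kPa
Final effective stress: σ'_f = σ'_0 + Δσ = 40.687 + 18.207 = 58.894 kPa.
Normally consolidated clay, so the full stress increment lies on the virgin compression line:
S_c = C_c·H/(1+e₀)·log₁₀(σ'_f/σ'_0) = 0.29×2.1/(1+1.13)×log₁₀(58.894/40.687)
    = 0.28592 × 0.16062 = 0.04592 m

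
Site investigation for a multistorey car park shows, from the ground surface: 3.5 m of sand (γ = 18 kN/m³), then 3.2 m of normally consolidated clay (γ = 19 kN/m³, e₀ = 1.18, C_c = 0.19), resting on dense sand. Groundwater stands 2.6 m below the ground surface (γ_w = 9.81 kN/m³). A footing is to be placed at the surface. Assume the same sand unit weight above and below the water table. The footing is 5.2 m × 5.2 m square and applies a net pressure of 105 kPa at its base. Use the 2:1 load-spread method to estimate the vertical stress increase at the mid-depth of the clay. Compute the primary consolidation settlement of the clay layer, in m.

Mid-depth of clay below the ground surface: z = 3.5 + 3.2/2 = 5.1 m.
Total vertical stress at mid-clay: σ_v = 18×3.5 + 19×1.6 = 93.4 kPa.
Pore pressure: u = 9.81×(5.1 − 2.6) = 24.525 kPa.
Initial effective stress: σ'_0 = σ_v − u = 93.4 − 24.525 = 68.875 kPa.
Stress increase at mid-clay by the 2:1 spreading method:
Δσ = qBL/((B+z)(L+z)) = 105×5.2×5.2/((5.2+5.1)(5.2+5.1)) = 26.762 kPa
Final effective stress: σ'_f = σ'_0 + Δσ = 68.875 + 26.762 = 95.637 kPa.
Normally consolidated clay, so the full stress increment lies on the virgin compression line:
S_c = C_c·H/(1+e₀)·log₁₀(σ'_f/σ'_0) = 0.19×3.2/(1+1.18)×log₁₀(95.637/68.875)
    = 0.2789 × 0.14256 = 0.03976 m

S_c ≈ 0.0398 m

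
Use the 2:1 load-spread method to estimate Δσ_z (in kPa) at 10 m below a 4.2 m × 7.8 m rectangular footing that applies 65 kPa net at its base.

By the 2:1 method the load spreads at 1 horizontal : 2 vertical, so at depth z the loaded area has grown by z in each plan dimension:
Δσ = qBL/((B+z)(L+z)) = 65×4.2×7.8/((4.2+10)(7.8+10)) = 8.4246 kPa

Δσ_z ≈ 8.42 kPa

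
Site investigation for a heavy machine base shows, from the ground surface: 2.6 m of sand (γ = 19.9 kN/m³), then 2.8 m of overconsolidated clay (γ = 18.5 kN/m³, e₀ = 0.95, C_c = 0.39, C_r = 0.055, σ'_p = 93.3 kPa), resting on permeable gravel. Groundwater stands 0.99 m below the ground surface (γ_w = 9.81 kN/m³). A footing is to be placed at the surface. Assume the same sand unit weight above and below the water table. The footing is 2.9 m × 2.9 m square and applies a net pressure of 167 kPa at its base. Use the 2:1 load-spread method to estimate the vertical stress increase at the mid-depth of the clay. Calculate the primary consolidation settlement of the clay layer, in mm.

Mid-depth of clay below the ground surface: z = 2.6 + 2.8/2 = 4 m.
Total vertical stress at mid-clay: σ_v = 19.9×2.6 + 18.5×1.4 = 77.64 kPa.
Pore pressure: u = 9.81×(4 − 0.99) = 29.528 kPa.
Initial effective stress: σ'_0 = σ_v − u = 77.64 − 29.528 = 48.112 kPa.
Stress increase at mid-clay by the 2:1 spreading method:
Δσ = qBL/((B+z)(L+z)) = 167×2.9×2.9/((2.9+4)(2.9+4)) = 29.499 kPa
Final effective stress: σ'_f = 48.112 + 29.499 = 77.611 kPa.
σ'_f = 77.611 ≤ σ'_p = 93.3 kPa, so the clay remains overconsolidated and only the recompression index applies:
S_c = C_r·H/(1+e₀)·log₁₀(σ'_f/σ'_0) = 0.055×2.8/1.95×log₁₀(77.611/48.112)
    = 0.078975 × 0.20767 = 0.0164 m

S_c ≈ 16.4 mm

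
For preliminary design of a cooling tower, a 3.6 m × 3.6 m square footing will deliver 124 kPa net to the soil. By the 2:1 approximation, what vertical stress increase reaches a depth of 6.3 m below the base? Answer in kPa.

By the 2:1 method the load spreads at 1 horizontal : 2 vertical, so at depth z the loaded area has grown by z in each plan dimension:
Δσ = qBL/((B+z)(L+z)) = 124×3.6×3.6/((3.6+6.3)(3.6+6.3)) = 16.397 kPa

Δσ_z ≈ 16.4 kPa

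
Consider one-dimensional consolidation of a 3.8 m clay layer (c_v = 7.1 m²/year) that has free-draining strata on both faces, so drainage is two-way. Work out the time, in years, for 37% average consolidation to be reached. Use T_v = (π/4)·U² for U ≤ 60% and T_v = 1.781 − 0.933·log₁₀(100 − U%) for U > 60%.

Drainage path length: H_d = H/2 = 1.9 m (double drainage).
U ≤ 60%: T_v = (π/4)·U² = (π/4)×0.37² = 0.10752.
t = T_v·H_d²/c_v = 0.10752×1.9²/7.1 = 0.05467 years.

t ≈ 0.0547 years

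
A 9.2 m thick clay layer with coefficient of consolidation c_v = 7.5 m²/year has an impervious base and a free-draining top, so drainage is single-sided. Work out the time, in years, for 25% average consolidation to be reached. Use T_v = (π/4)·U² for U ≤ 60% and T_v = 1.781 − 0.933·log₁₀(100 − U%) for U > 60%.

t ≈ 0.554 years

Drainage path length: H_d = H = 9.2 m (single drainage).
U ≤ 60%: T_v = (π/4)·U² = (π/4)×0.25² = 0.049087.
t = T_v·H_d²/c_v = 0.049087×9.2²/7.5 = 0.554 years.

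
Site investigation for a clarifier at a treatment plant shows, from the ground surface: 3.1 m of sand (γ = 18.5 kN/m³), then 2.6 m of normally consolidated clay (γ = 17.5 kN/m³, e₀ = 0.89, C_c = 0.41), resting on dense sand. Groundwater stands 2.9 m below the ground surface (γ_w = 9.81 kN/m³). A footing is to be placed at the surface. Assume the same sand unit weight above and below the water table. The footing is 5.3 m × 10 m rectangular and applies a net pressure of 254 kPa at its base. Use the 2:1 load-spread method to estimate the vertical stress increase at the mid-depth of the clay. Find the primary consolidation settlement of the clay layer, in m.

S_c ≈ 0.222 m

Mid-depth of clay below the ground surface: z = 3.1 + 2.6/2 = 4.4 m.
Total vertical stress at mid-clay: σ_v = 18.5×3.1 + 17.5×1.3 = 80.1 kPa.
Pore pressure: u = 9.81×(4.4 − 2.9) = 14.715 kPa.
Initial effective stress: σ'_0 = σ_v − u = 80.1 − 14.715 = 65.385 kPa.
Stress increase at mid-clay by the 2:1 spreading method:
Δσ = qBL/((B+z)(L+z)) = 254×5.3×10/((5.3+4.4)(10+4.4)) = 96.377 kPa
Final effective stress: σ'_f = σ'_0 + Δσ = 65.385 + 96.377 = 161.76 kPa.
Normally consolidated clay, so the full stress increment lies on the virgin compression line:
S_c = C_c·H/(1+e₀)·log₁₀(σ'_f/σ'_0) = 0.41×2.6/(1+0.89)×log₁₀(161.76/65.385)
    = 0.56402 × 0.39339 = 0.2219 m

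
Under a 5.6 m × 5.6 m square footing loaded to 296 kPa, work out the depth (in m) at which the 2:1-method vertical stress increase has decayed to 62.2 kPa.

2:1 spreading — at depth z the loaded area has grown by z in each plan dimension:
qB²/(B+z)² = Δσ_z ⇒ z = B(√(q/Δσ_z) − 1) = 5.6×(√(296/62.2) − 1) = 6.616 m

z ≈ 6.62 m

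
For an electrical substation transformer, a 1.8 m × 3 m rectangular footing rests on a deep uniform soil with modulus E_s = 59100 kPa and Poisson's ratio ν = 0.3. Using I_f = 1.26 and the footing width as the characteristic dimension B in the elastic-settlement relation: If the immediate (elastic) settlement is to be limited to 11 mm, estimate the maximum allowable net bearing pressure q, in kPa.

S_e = q·B·(1−ν²)/E_s · I_f  ⇒  q = S_e·E_s / (B·(1−ν²)·I_f).
q = 0.011 × 59100 / (1.8 × 0.91 × 1.26) = 315 kPa

q ≈ 315 kPa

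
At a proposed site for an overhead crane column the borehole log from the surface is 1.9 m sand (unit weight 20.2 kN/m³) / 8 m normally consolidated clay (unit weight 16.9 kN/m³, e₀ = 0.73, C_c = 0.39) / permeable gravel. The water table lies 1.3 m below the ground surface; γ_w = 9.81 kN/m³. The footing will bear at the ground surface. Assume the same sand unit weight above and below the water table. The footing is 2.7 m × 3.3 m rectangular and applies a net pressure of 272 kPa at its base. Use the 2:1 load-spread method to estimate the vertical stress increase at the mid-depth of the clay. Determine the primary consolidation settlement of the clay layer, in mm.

Mid-depth of clay below the ground surface: z = 1.9 + 8/2 = 5.9 m.
Total vertical stress at mid-clay: σ_v = 20.2×1.9 + 16.9×4 = 105.98 kPa.
Pore pressure: u = 9.81×(5.9 − 1.3) = 45.126 kPa.
Initial effective stress: σ'_0 = σ_v − u = 105.98 − 45.126 = 60.854 kPa.
Stress increase at mid-clay by the 2:1 spreading method:
Δσ = qBL/((B+z)(L+z)) = 272×2.7×3.3/((2.7+5.9)(3.3+5.9)) = 30.631 kPa
Final effective stress: σ'_f = σ'_0 + Δσ = 60.854 + 30.631 = 91.485 kPa.
Normally consolidated clay, so the full stress increment lies on the virgin compression line:
S_c = C_c·H/(1+e₀)·log₁₀(σ'_f/σ'_0) = 0.39×8/(1+0.73)×log₁₀(91.485/60.854)
    = 1.8035 × 0.17706 = 0.3193 m

S_c ≈ 319 mm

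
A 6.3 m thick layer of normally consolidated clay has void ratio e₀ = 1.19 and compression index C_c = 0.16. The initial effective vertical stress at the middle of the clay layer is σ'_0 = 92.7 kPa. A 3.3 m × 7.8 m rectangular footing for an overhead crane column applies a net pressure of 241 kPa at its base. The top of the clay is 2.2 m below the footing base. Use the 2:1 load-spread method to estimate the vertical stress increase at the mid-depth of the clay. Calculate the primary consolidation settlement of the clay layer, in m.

Mid-depth of clay below the footing base: z = 2.2 + 6.3/2 = 5.35 m.
Stress increase at mid-clay by the 2:1 spreading method:
Δσ = qBL/((B+z)(L+z)) = 241×3.3×7.8/((3.3+5.35)(7.8+5.35)) = 54.536 kPa
Final effective stress: σ'_f = σ'_0 + Δσ = 92.7 + 54.536 = 147.24 kPa.
Normally consolidated clay, so the full stress increment lies on the virgin compression line:
S_c = C_c·H/(1+e₀)·log₁₀(σ'_f/σ'_0) = 0.16×6.3/(1+1.19)×log₁₀(147.24/92.7)
    = 0.46027 × 0.20095 = 0.09249 m

S_c ≈ 0.0925 m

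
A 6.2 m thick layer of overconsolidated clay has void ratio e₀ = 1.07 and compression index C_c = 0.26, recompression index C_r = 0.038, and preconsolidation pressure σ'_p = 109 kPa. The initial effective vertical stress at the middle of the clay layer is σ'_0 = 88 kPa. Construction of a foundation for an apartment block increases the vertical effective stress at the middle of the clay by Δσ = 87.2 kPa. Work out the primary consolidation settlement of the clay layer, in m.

S_c ≈ 0.171 m

Final effective stress: σ'_f = 88 + 87.2 = 175.2 kPa.
σ'_f = 175.2 > σ'_p = 109 kPa, so the stress path crosses the preconsolidation pressure — recompression up to σ'_p, then virgin compression beyond:
S_c = H/(1+e₀)·[C_r·log₁₀(σ'_p/σ'_0) + C_c·log₁₀(σ'_f/σ'_p)]
    = 6.2/2.07 × [0.038×log₁₀(109/88) + 0.26×log₁₀(175.2/109)]
    = 2.9952 × [0.0035319 + 0.053588] = 0.1711 m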